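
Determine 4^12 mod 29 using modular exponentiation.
Using repeated squaring. 12 = 8 + 4 (binary 1100). Repeated squaring mod 29: 4^1 ≡ 4; 4^2 ≡ 4² = 16 ≡ 16; 4^4 ≡ 16² = 256 ≡ 24; 4^8 ≡ 24² = 576 ≡ 25. Multiply: 4^12 = 4^8 × 4^4 ≡ 25 × 24 (mod 29): 25 × 24 = 600 ≡ 20. So 4^12 ≡ 20 (mod 29).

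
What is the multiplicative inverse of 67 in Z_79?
46

Using Extended Euclidean Algorithm:
gcd(67, 79) = 1
Bezout coefficients: 67 × -33 + 79 × 28 = 1
So 67 × -33 ≡ 1 (mod 79)
The inverse is -33 mod 79 = 46
Verification: 67 × 46 = 3082 = 39 × 79 + 1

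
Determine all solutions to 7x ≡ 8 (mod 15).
14

Since gcd(7, 15) = 1 divides 8, a solution exists.
Multiply both sides by the inverse of 7 mod 15:
  7^(-1) mod 15 = 13
  x ≡ 13 × 8 ≡ 104 ≡ 14 (mod 15)
Verification: 7 × 14 = 98 = 6 × 15 + 8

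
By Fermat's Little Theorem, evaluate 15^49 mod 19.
By Fermat: 15^{18} ≡ 1 (mod 19). 49 = 2×18 + 13. So 15^{49} ≡ 15^{13} ≡ 10 (mod 19)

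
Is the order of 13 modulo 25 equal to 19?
No, the actual order is 20, not 19.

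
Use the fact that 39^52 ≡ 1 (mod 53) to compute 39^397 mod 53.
By Fermat: 39^{52} ≡ 1 (mod 53). 397 = 7×52 + 33. So 39^{397} ≡ 39^{33} ≡ 2 (mod 53)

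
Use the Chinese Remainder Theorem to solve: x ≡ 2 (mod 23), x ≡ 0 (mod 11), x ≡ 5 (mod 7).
1727

Using the Chinese Remainder Theorem:
M = product of moduli = 1771
For equation 1: M_1 = 77, 77 ≡ 8 (mod 23), inverse of 77 mod 23 is 3 (check: 8 × 3 = 24 ≡ 1 (mod 23))
For equation 2: M_2 = 161, 161 ≡ 7 (mod 11), inverse of 161 mod 11 is 8 (check: 7 × 8 = 56 ≡ 1 (mod 11))
For equation 3: M_3 = 253, 253 ≡ 1 (mod 7), inverse of 253 mod 7 is 1 (check: 1 × 1 = 1 ≡ 1 (mod 7))
Combine: x ≡ Σ r_i×M_i×(M_i⁻¹ mod m_i) = 2×77×3 + 0×161×8 + 5×253×1 = 462 + 0 + 1265 = 1727
1727 mod 1771 = 1727
x ≡ 1727 (mod 1771)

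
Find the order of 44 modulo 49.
Powers of 44 mod 49: 44^1≡44, 44^2≡25, 44^3≡22, 44^4≡37, 44^5≡11, 44^6≡43, 44^7≡30, 44^8≡46, 44^9≡15, 44^10≡23, 44^11≡32, 44^12≡36, 44^13≡16, 44^14≡18, 44^15≡8, 44^16≡9, 44^17≡4, 44^18≡29, 44^19≡2, 44^20≡39, 44^21≡1. Order = 21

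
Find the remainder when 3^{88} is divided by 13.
By Fermat: 3^{12} ≡ 1 (mod 13). 88 = 7×12 + 4. So 3^{88} ≡ 3^{4} ≡ 3 (mod 13)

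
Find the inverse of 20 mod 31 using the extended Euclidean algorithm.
Extended GCD: 20(14) + 31(-9) = 1. So 20^(-1) ≡ 14 ≡ 14 (mod 31). Verify: 20 × 14 = 280 ≡ 1 (mod 31)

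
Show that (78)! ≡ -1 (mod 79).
(78)! mod 79 = 78. Since this equals -1 (mod 79), Wilson confirms 79 is prime.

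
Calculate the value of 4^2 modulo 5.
2 = 2 (binary 10). Repeated squaring mod 5: 4^1 ≡ 4; 4^2 ≡ 4² = 16 ≡ 1. So 4^2 ≡ 1 (mod 5).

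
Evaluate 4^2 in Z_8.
2 = 2 (binary 10). Repeated squaring mod 8: 4^1 ≡ 4; 4^2 ≡ 4² = 16 ≡ 0. So 4^2 ≡ 0 (mod 8).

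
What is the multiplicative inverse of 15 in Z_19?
14

Using Extended Euclidean Algorithm:
gcd(15, 19) = 1
Bezout coefficients: 15 × -5 + 19 × 4 = 1
So 15 × -5 ≡ 1 (mod 19)
The inverse is -5 mod 19 = 14
Verification: 15 × 14 = 210 = 11 × 19 + 1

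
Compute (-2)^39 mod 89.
Using repeated squaring. (-2) ≡ 87 (mod 89). 39 = 32 + 4 + 2 + 1 (binary 100111). Repeated squaring mod 89: 87^1 ≡ 87; 87^2 ≡ 87² = 7569 ≡ 4; 87^4 ≡ 4² = 16 ≡ 16; 87^8 ≡ 16² = 256 ≡ 78; 87^16 ≡ 78² = 6084 ≡ 32; 87^32 ≡ 32² = 1024 ≡ 45. Multiply: (-2)^39 ≡ 87^32 × 87^4 × 87^2 × 87^1 ≡ 45 × 16 × 4 × 87 (mod 89): 45 × 16 = 720 ≡ 8; 8 × 4 = 32 ≡ 32; 32 × 87 = 2784 ≡ 25. So (-2)^39 ≡ 25 (mod 89).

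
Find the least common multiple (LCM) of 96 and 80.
480

First find GCD(96, 80) using the Euclidean algorithm:
96 = 1 × 80 + 16
80 = 5 × 16 + 0
GCD(96, 80) = 16

LCM formula: LCM(a, b) = (a × b) / GCD(a, b)
LCM(96, 80) = (96 × 80) / 16
LCM(96, 80) = 7680 / 16
LCM(96, 80) = 480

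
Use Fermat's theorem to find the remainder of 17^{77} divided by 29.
17

By Fermat's Little Theorem, a^(p-1) ≡ 1 (mod p) for prime p and gcd(a, p) = 1
Here p = 29, so 17^28 ≡ 1 (mod 29)
We can reduce the exponent: 77 mod 28 = 21
So 17^77 ≡ 17^21 (mod 29)
Computing: 17^21 mod 29 = 17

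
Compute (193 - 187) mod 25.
6

(193 - 187) = 6
6 mod 25 = 6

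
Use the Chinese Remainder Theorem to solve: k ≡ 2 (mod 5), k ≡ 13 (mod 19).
32

Using the Chinese Remainder Theorem:
M = product of moduli = 95
For equation 1: M_1 = 19, 19 ≡ 4 (mod 5), inverse of 19 mod 5 is 4 (check: 4 × 4 = 16 ≡ 1 (mod 5))
For equation 2: M_2 = 5, 5 ≡ 5 (mod 19), inverse of 5 mod 19 is 4 (check: 5 × 4 = 20 ≡ 1 (mod 19))
Combine: k ≡ Σ r_i×M_i×(M_i⁻¹ mod m_i) = 2×19×4 + 13×5×4 = 152 + 260 = 412
412 mod 95 = 32
k ≡ 32 (mod 95)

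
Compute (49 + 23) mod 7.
2

(49 + 23) = 72
72 mod 7 = 2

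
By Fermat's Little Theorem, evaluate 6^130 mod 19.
By Fermat: 6^{18} ≡ 1 (mod 19). 130 = 7×18 + 4. So 6^{130} ≡ 6^{4} ≡ 4 (mod 19)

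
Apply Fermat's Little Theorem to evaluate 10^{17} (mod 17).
10

By Fermat's Little Theorem, a^(p-1) ≡ 1 (mod p) for prime p and gcd(a, p) = 1
Here p = 17, so 10^16 ≡ 1 (mod 17)
We can reduce the exponent: 17 mod 16 = 1
So 10^17 ≡ 10^1 (mod 17)
Computing: 10^1 mod 17 = 10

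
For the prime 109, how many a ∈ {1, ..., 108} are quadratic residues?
For prime 109, there are (p-1)/2 = (109-1)/2 = 54 quadratic residues (excluding 0).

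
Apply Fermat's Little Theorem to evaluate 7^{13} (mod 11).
2

By Fermat's Little Theorem, a^(p-1) ≡ 1 (mod p) for prime p and gcd(a, p) = 1
Here p = 11, so 7^10 ≡ 1 (mod 11)
We can reduce the exponent: 13 mod 10 = 3
So 7^13 ≡ 7^3 (mod 11)
Computing: 7^3 mod 11 = 2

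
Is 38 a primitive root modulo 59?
Yes

To verify, check if 38^(58/q) ≢ 1 (mod 59) for each prime divisor q of 58
Divisors of 58 = 58: [1, 2, 29, 58]
  38^(58/2) = 38^29 ≡ 58 (mod 59)
  38^(58/29) = 38^2 ≡ 28 (mod 59)
Conclusion: 38 is a primitive root modulo 59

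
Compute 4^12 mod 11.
Using Fermat: 4^{10} ≡ 1 (mod 11). 12 ≡ 2 (mod 10). So 4^{12} ≡ 4^{2} ≡ 5 (mod 11)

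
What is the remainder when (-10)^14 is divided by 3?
Using Fermat: (-10)^{2} ≡ 1 (mod 3). 14 ≡ 0 (mod 2). So (-10)^{14} ≡ (-10)^{0} ≡ 1 (mod 3)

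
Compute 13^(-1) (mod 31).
12

Using Extended Euclidean Algorithm:
gcd(13, 31) = 1
Bezout coefficients: 13 × 12 + 31 × -5 = 1
So 13 × 12 ≡ 1 (mod 31)
The inverse is 12 mod 31 = 12
Verification: 13 × 12 = 156 = 5 × 31 + 1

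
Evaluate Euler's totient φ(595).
384

Prime factorization: 595 = 5 × 7 × 17
Using the formula φ(n) = n × Π(1 - 1/p) for each prime factor p:
φ(595) = 595 × (1 - 1/5) × (1 - 1/7) × (1 - 1/17)
φ(595) = 384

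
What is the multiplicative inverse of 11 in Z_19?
7

Using Extended Euclidean Algorithm:
gcd(11, 19) = 1
Bezout coefficients: 11 × 7 + 19 × -4 = 1
So 11 × 7 ≡ 1 (mod 19)
The inverse is 7 mod 19 = 7
Verification: 11 × 7 = 77 = 4 × 19 + 1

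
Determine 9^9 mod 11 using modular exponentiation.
9 = 8 + 1 (binary 1001). Repeated squaring mod 11: 9^1 ≡ 9; 9^2 ≡ 9² = 81 ≡ 4; 9^4 ≡ 4² = 16 ≡ 5; 9^8 ≡ 5² = 25 ≡ 3. Multiply: 9^9 = 9^8 × 9^1 ≡ 3 × 9 (mod 11): 3 × 9 = 27 ≡ 5. So 9^9 ≡ 5 (mod 11).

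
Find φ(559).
504

Prime factorization: 559 = 13 × 43
Using the formula φ(n) = n × Π(1 - 1/p) for each prime factor p:
φ(559) = 559 × (1 - 1/13) × (1 - 1/43)
φ(559) = 504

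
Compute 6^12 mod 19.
Using repeated squaring. 12 = 8 + 4 (binary 1100). Repeated squaring mod 19: 6^1 ≡ 6; 6^2 ≡ 6² = 36 ≡ 17; 6^4 ≡ 17² = 289 ≡ 4; 6^8 ≡ 4² = 16 ≡ 16. Multiply: 6^12 = 6^8 × 6^4 ≡ 16 × 4 (mod 19): 16 × 4 = 64 ≡ 7. So 6^12 ≡ 7 (mod 19).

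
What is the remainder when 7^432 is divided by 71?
Using Fermat: 7^{70} ≡ 1 (mod 71). 432 ≡ 12 (mod 70). So 7^{432} ≡ 7^{12} ≡ 4 (mod 71)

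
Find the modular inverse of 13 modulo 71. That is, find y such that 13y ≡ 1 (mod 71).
11

Using Extended Euclidean Algorithm:
gcd(13, 71) = 1
Bezout coefficients: 13 × 11 + 71 × -2 = 1
So 13 × 11 ≡ 1 (mod 71)
The inverse is 11 mod 71 = 11
Verification: 13 × 11 = 143 = 2 × 71 + 1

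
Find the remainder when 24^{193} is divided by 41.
By Fermat: 24^{40} ≡ 1 (mod 41). 193 = 4×40 + 33. So 24^{193} ≡ 24^{33} ≡ 22 (mod 41)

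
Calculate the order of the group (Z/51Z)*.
32

Prime factorization: 51 = 3 × 17
Using the formula φ(n) = n × Π(1 - 1/p) for each prime factor p:
φ(51) = 51 × (1 - 1/3) × (1 - 1/17)
φ(51) = 32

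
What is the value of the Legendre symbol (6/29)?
(6/29) = 6^{14} mod 29 = 1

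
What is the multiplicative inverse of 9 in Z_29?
9^(-1) ≡ 13 (mod 29). Verification: 9 × 13 = 117 ≡ 1 (mod 29)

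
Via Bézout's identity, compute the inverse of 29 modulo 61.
Extended GCD: 29(-21) + 61(10) = 1. So 29^(-1) ≡ 40 ≡ 40 (mod 61). Verify: 29 × 40 = 1160 ≡ 1 (mod 61)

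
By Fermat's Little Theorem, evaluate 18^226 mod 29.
By Fermat: 18^{28} ≡ 1 (mod 29). 226 = 8×28 + 2. So 18^{226} ≡ 18^{2} ≡ 5 (mod 29)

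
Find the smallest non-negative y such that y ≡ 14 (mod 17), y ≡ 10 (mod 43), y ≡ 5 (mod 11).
4009

Using the Chinese Remainder Theorem:
M = product of moduli = 8041
For equation 1: M_1 = 473, 473 ≡ 14 (mod 17), inverse of 473 mod 17 is 11 (check: 14 × 11 = 154 ≡ 1 (mod 17))
For equation 2: M_2 = 187, 187 ≡ 15 (mod 43), inverse of 187 mod 43 is 23 (check: 15 × 23 = 345 ≡ 1 (mod 43))
For equation 3: M_3 = 731, 731 ≡ 5 (mod 11), inverse of 731 mod 11 is 9 (check: 5 × 9 = 45 ≡ 1 (mod 11))
Combine: y ≡ Σ r_i×M_i×(M_i⁻¹ mod m_i) = 14×473×11 + 10×187×23 + 5×731×9 = 72842 + 43010 + 32895 = 148747
148747 mod 8041 = 4009
y ≡ 4009 (mod 8041)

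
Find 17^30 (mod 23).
Using Fermat: 17^{22} ≡ 1 (mod 23). 30 ≡ 8 (mod 22). So 17^{30} ≡ 17^{8} ≡ 18 (mod 23)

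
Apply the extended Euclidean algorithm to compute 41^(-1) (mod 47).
Extended GCD: 41(-8) + 47(7) = 1. So 41^(-1) ≡ 39 ≡ 39 (mod 47). Verify: 41 × 39 = 1599 ≡ 1 (mod 47)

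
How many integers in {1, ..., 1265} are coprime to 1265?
880

Prime factorization: 1265 = 5 × 11 × 23
Using the formula φ(n) = n × Π(1 - 1/p) for each prime factor p:
φ(1265) = 1265 × (1 - 1/5) × (1 - 1/11) × (1 - 1/23)
φ(1265) = 880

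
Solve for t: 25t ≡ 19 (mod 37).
20

Since gcd(25, 37) = 1 divides 19, a solution exists.
Multiply both sides by the inverse of 25 mod 37:
  25^(-1) mod 37 = 3
  x ≡ 3 × 19 ≡ 57 ≡ 20 (mod 37)
Verification: 25 × 20 = 500 = 13 × 37 + 19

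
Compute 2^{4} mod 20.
16

Using successive squaring:
Binary expansion of 4: 100
Powers of 2 mod 20 (each is the square of the previous):
  2^1 ≡ 2 (mod 20)
  2^2 ≡ 2² = 4 ≡ 4 (mod 20)
  2^4 ≡ 4² = 16 ≡ 16 (mod 20)
4 is a power of 2, so 2^4 is the last square: ≡ 16 (mod 20)
Result: 2^4 ≡ 16 (mod 20)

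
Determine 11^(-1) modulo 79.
11^(-1) ≡ 36 (mod 79). Verification: 11 × 36 = 396 ≡ 1 (mod 79)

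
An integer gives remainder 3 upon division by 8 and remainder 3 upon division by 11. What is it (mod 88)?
M = 8 × 11 = 88. M₁ = 11, y₁ ≡ 3 (mod 8). M₂ = 8, y₂ ≡ 7 (mod 11). m = 3×11×3 + 3×8×7 ≡ 3 (mod 88). The smallest positive such number is 3.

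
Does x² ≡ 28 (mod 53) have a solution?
By Euler's criterion: 28^{26} ≡ 1 (mod 53). Since this equals 1, 28 is a QR.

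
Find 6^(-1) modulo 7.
6

Using Extended Euclidean Algorithm:
gcd(6, 7) = 1
Bezout coefficients: 6 × -1 + 7 × 1 = 1
So 6 × -1 ≡ 1 (mod 7)
The inverse is -1 mod 7 = 6
Verification: 6 × 6 = 36 = 5 × 7 + 1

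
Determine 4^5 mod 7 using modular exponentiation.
5 = 4 + 1 (binary 101). Repeated squaring mod 7: 4^1 ≡ 4; 4^2 ≡ 4² = 16 ≡ 2; 4^4 ≡ 2² = 4 ≡ 4. Multiply: 4^5 = 4^4 × 4^1 ≡ 4 × 4 (mod 7): 4 × 4 = 16 ≡ 2. So 4^5 ≡ 2 (mod 7).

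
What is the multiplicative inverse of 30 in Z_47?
30^(-1) ≡ 11 (mod 47). Verification: 30 × 11 = 330 ≡ 1 (mod 47)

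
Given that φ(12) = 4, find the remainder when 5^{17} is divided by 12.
By Euler: 5^{4} ≡ 1 (mod 12) since gcd(5, 12) = 1. 17 = 4×4 + 1. So 5^{17} ≡ 5^{1} ≡ 5 (mod 12)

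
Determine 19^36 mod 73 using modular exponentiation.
Using repeated squaring. 36 = 32 + 4 (binary 100100). Repeated squaring mod 73: 19^1 ≡ 19; 19^2 ≡ 19² = 361 ≡ 69; 19^4 ≡ 69² = 4761 ≡ 16; 19^8 ≡ 16² = 256 ≡ 37; 19^16 ≡ 37² = 1369 ≡ 55; 19^32 ≡ 55² = 3025 ≡ 32. Multiply: 19^36 = 19^32 × 19^4 ≡ 32 × 16 (mod 73): 32 × 16 = 512 ≡ 1. So 19^36 ≡ 1 (mod 73).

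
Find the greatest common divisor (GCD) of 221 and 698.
1

Using the Euclidean algorithm:
221 = 0 × 698 + 221
698 = 3 × 221 + 35
221 = 6 × 35 + 11
35 = 3 × 11 + 2
11 = 5 × 2 + 1
2 = 2 × 1 + 0

GCD(221, 698) = 1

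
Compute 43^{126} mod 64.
9

Using successive squaring:
Binary expansion of 126: 1111110
Powers of 43 mod 64 (each is the square of the previous):
  43^1 ≡ 43 (mod 64)
  43^2 ≡ 43² = 1849 ≡ 57 (mod 64)
  43^4 ≡ 57² = 3249 ≡ 49 (mod 64)
  43^8 ≡ 49² = 2401 ≡ 33 (mod 64)
  43^16 ≡ 33² = 1089 ≡ 1 (mod 64)
  43^32 ≡ 1² = 1 ≡ 1 (mod 64)
  43^64 ≡ 1² = 1 ≡ 1 (mod 64)
126 = 64 + 32 + 16 + 8 + 4 + 2, so 43^126 = 43^64 × 43^32 × 43^16 × 43^8 × 43^4 × 43^2 ≡ 1 × 1 × 1 × 33 × 49 × 57 (mod 64)
Multiplying step by step:
  1 × 1 = 1 ≡ 1 (mod 64)
  1 × 1 = 1 ≡ 1 (mod 64)
  1 × 33 = 33 ≡ 33 (mod 64)
  33 × 49 = 1617 ≡ 17 (mod 64)
  17 × 57 = 969 ≡ 9 (mod 64)
Result: 43^126 ≡ 9 (mod 64)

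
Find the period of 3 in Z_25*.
Powers of 3 mod 25: 3^1≡3, 3^2≡9, 3^3≡2, 3^4≡6, 3^5≡18, 3^6≡4, 3^7≡12, 3^8≡11, 3^9≡8, 3^10≡24, 3^11≡22, 3^12≡16, 3^13≡23, 3^14≡19, 3^15≡7, 3^16≡21, 3^17≡13, 3^18≡14, 3^19≡17, 3^20≡1. Order = 20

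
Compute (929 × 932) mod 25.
3

(929 × 932) = 865828
865828 mod 25 = 3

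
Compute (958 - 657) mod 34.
29

(958 - 657) = 301
301 mod 34 = 29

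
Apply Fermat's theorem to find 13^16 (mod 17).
By Fermat's Little Theorem, 13^{16} ≡ 1 (mod 17) since 17 is prime and gcd(13, 17) = 1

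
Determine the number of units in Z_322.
132

Prime factorization: 322 = 2 × 7 × 23
Using the formula φ(n) = n × Π(1 - 1/p) for each prime factor p:
φ(322) = 322 × (1 - 1/2) × (1 - 1/7) × (1 - 1/23)
φ(322) = 132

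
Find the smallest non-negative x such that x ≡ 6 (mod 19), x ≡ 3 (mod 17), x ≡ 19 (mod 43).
5953

Using the Chinese Remainder Theorem:
M = product of moduli = 13889
For equation 1: M_1 = 731, 731 ≡ 9 (mod 19), inverse of 731 mod 19 is 17 (check: 9 × 17 = 153 ≡ 1 (mod 19))
For equation 2: M_2 = 817, 817 ≡ 1 (mod 17), inverse of 817 mod 17 is 1 (check: 1 × 1 = 1 ≡ 1 (mod 17))
For equation 3: M_3 = 323, 323 ≡ 22 (mod 43), inverse of 323 mod 43 is 2 (check: 22 × 2 = 44 ≡ 1 (mod 43))
Combine: x ≡ Σ r_i×M_i×(M_i⁻¹ mod m_i) = 6×731×17 + 3×817×1 + 19×323×2 = 74562 + 2451 + 12274 = 89287
89287 mod 13889 = 5953
x ≡ 5953 (mod 13889)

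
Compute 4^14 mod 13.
Using Fermat: 4^{12} ≡ 1 (mod 13). 14 ≡ 2 (mod 12). So 4^{14} ≡ 4^{2} ≡ 3 (mod 13)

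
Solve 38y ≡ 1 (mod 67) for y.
30

Using Extended Euclidean Algorithm:
gcd(38, 67) = 1
Bezout coefficients: 38 × 30 + 67 × -17 = 1
So 38 × 30 ≡ 1 (mod 67)
The inverse is 30 mod 67 = 30
Verification: 38 × 30 = 1140 = 17 × 67 + 1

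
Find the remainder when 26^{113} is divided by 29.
By Fermat: 26^{28} ≡ 1 (mod 29). 113 = 4×28 + 1. So 26^{113} ≡ 26^{1} ≡ 26 (mod 29)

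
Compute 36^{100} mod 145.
136

Using successive squaring:
Binary expansion of 100: 1100100
Powers of 36 mod 145 (each is the square of the previous):
  36^1 ≡ 36 (mod 145)
  36^2 ≡ 36² = 1296 ≡ 136 (mod 145)
  36^4 ≡ 136² = 18496 ≡ 81 (mod 145)
  36^8 ≡ 81² = 6561 ≡ 36 (mod 145)
  36^16 ≡ 36² = 1296 ≡ 136 (mod 145)
  36^32 ≡ 136² = 18496 ≡ 81 (mod 145)
  36^64 ≡ 81² = 6561 ≡ 36 (mod 145)
100 = 64 + 32 + 4, so 36^100 = 36^64 × 36^32 × 36^4 ≡ 36 × 81 × 81 (mod 145)
Multiplying step by step:
  36 × 81 = 2916 ≡ 16 (mod 145)
  16 × 81 = 1296 ≡ 136 (mod 145)
Result: 36^100 ≡ 136 (mod 145)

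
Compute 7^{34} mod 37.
34

Using successive squaring:
Binary expansion of 34: 100010
Powers of 7 mod 37 (each is the square of the previous):
  7^1 ≡ 7 (mod 37)
  7^2 ≡ 7² = 49 ≡ 12 (mod 37)
  7^4 ≡ 12² = 144 ≡ 33 (mod 37)
  7^8 ≡ 33² = 1089 ≡ 16 (mod 37)
  7^16 ≡ 16² = 256 ≡ 34 (mod 37)
  7^32 ≡ 34² = 1156 ≡ 9 (mod 37)
34 = 32 + 2, so 7^34 = 7^32 × 7^2 ≡ 9 × 12 (mod 37)
Multiplying step by step:
  9 × 12 = 108 ≡ 34 (mod 37)
Result: 7^34 ≡ 34 (mod 37)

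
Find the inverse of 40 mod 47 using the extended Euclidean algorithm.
Extended GCD: 40(20) + 47(-17) = 1. So 40^(-1) ≡ 20 ≡ 20 (mod 47). Verify: 40 × 20 = 800 ≡ 1 (mod 47)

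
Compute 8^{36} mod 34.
16

Using successive squaring:
Binary expansion of 36: 100100
Powers of 8 mod 34 (each is the square of the previous):
  8^1 ≡ 8 (mod 34)
  8^2 ≡ 8² = 64 ≡ 30 (mod 34)
  8^4 ≡ 30² = 900 ≡ 16 (mod 34)
  8^8 ≡ 16² = 256 ≡ 18 (mod 34)
  8^16 ≡ 18² = 324 ≡ 18 (mod 34)
  8^32 ≡ 18² = 324 ≡ 18 (mod 34)
36 = 32 + 4, so 8^36 = 8^32 × 8^4 ≡ 18 × 16 (mod 34)
Multiplying step by step:
  18 × 16 = 288 ≡ 16 (mod 34)
Result: 8^36 ≡ 16 (mod 34)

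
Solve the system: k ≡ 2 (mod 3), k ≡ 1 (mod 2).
M = 3 × 2 = 6. M₁ = 2, y₁ ≡ 2 (mod 3). M₂ = 3, y₂ ≡ 1 (mod 2). k = 2×2×2 + 1×3×1 ≡ 5 (mod 6)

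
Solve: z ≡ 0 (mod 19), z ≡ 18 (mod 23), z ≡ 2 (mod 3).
M = 19 × 23 × 3 = 1311. M₁ = 69, y₁ ≡ 8 (mod 19). M₂ = 57, y₂ ≡ 21 (mod 23). M₃ = 437, y₃ ≡ 2 (mod 3). z = 0×69×8 + 18×57×21 + 2×437×2 ≡ 1007 (mod 1311)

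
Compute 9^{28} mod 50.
21

Using successive squaring:
Binary expansion of 28: 11100
Powers of 9 mod 50 (each is the square of the previous):
  9^1 ≡ 9 (mod 50)
  9^2 ≡ 9² = 81 ≡ 31 (mod 50)
  9^4 ≡ 31² = 961 ≡ 11 (mod 50)
  9^8 ≡ 11² = 121 ≡ 21 (mod 50)
  9^16 ≡ 21² = 441 ≡ 41 (mod 50)
28 = 16 + 8 + 4, so 9^28 = 9^16 × 9^8 × 9^4 ≡ 41 × 21 × 11 (mod 50)
Multiplying step by step:
  41 × 21 = 861 ≡ 11 (mod 50)
  11 × 11 = 121 ≡ 21 (mod 50)
Result: 9^28 ≡ 21 (mod 50)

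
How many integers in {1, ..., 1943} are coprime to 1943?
1848

Prime factorization: 1943 = 29 × 67
Using the formula φ(n) = n × Π(1 - 1/p) for each prime factor p:
φ(1943) = 1943 × (1 - 1/29) × (1 - 1/67)
φ(1943) = 1848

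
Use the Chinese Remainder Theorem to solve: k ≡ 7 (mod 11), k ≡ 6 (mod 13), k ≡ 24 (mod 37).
1800

Using the Chinese Remainder Theorem:
M = product of moduli = 5291
For equation 1: M_1 = 481, 481 ≡ 8 (mod 11), inverse of 481 mod 11 is 7 (check: 8 × 7 = 56 ≡ 1 (mod 11))
For equation 2: M_2 = 407, 407 ≡ 4 (mod 13), inverse of 407 mod 13 is 10 (check: 4 × 10 = 40 ≡ 1 (mod 13))
For equation 3: M_3 = 143, 143 ≡ 32 (mod 37), inverse of 143 mod 37 is 22 (check: 32 × 22 = 704 ≡ 1 (mod 37))
Combine: k ≡ Σ r_i×M_i×(M_i⁻¹ mod m_i) = 7×481×7 + 6×407×10 + 24×143×22 = 23569 + 24420 + 75504 = 123493
123493 mod 5291 = 1800
k ≡ 1800 (mod 5291)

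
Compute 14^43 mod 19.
Using Fermat: 14^{18} ≡ 1 (mod 19). 43 ≡ 7 (mod 18). So 14^{43} ≡ 14^{7} ≡ 3 (mod 19)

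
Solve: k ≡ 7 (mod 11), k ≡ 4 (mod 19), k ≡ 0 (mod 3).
M = 11 × 19 × 3 = 627. M₁ = 57, y₁ ≡ 6 (mod 11). M₂ = 33, y₂ ≡ 15 (mod 19). M₃ = 209, y₃ ≡ 2 (mod 3). k = 7×57×6 + 4×33×15 + 0×209×2 ≡ 612 (mod 627)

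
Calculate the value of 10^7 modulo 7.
10 ≡ 3 (mod 7). 7 = 4 + 2 + 1 (binary 111). Repeated squaring mod 7: 3^1 ≡ 3; 3^2 ≡ 3² = 9 ≡ 2; 3^4 ≡ 2² = 4 ≡ 4. Multiply: 10^7 ≡ 3^4 × 3^2 × 3^1 ≡ 4 × 2 × 3 (mod 7): 4 × 2 = 8 ≡ 1; 1 × 3 = 3 ≡ 3. So 10^7 ≡ 3 (mod 7).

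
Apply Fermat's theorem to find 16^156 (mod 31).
By Fermat: 16^{30} ≡ 1 (mod 31). 156 ≡ 6 (mod 30). So 16^{156} ≡ 16^{6} ≡ 16 (mod 31)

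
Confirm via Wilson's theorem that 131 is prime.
(130)! mod 131 = 130. Since this equals -1 (mod 131), Wilson confirms 131 is prime.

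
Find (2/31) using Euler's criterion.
(2/31) = 2^{15} mod 31 = 1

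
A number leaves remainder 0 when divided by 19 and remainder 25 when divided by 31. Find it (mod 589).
M = 19 × 31 = 589. M₁ = 31, y₁ ≡ 8 (mod 19). M₂ = 19, y₂ ≡ 18 (mod 31). n = 0×31×8 + 25×19×18 ≡ 304 (mod 589)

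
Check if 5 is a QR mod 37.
By Euler's criterion: 5^{18} ≡ 36 (mod 37). Since this equals -1 (≡ 36), 5 is not a QR.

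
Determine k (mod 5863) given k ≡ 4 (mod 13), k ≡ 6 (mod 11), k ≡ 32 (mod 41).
1590

Using the Chinese Remainder Theorem:
M = product of moduli = 5863
For equation 1: M_1 = 451, 451 ≡ 9 (mod 13), inverse of 451 mod 13 is 3 (check: 9 × 3 = 27 ≡ 1 (mod 13))
For equation 2: M_2 = 533, 533 ≡ 5 (mod 11), inverse of 533 mod 11 is 9 (check: 5 × 9 = 45 ≡ 1 (mod 11))
For equation 3: M_3 = 143, 143 ≡ 20 (mod 41), inverse of 143 mod 41 is 39 (check: 20 × 39 = 780 ≡ 1 (mod 41))
Combine: k ≡ Σ r_i×M_i×(M_i⁻¹ mod m_i) = 4×451×3 + 6×533×9 + 32×143×39 = 5412 + 28782 + 178464 = 212658
212658 mod 5863 = 1590
k ≡ 1590 (mod 5863)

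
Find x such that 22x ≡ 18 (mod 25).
19

Since gcd(22, 25) = 1 divides 18, a solution exists.
Multiply both sides by the inverse of 22 mod 25:
  22^(-1) mod 25 = 8
  x ≡ 8 × 18 ≡ 144 ≡ 19 (mod 25)
Verification: 22 × 19 = 418 = 16 × 25 + 18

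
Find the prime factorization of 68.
2^2 × 17

Divide by primes starting from smallest:
68 ÷ 2 = 34
34 ÷ 2 = 17
17 ÷ 17 = 1

68 = 2^2 × 17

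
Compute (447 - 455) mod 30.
22

(447 - 455) = -8
-8 mod 30 = 22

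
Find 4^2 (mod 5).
2 = 2 (binary 10). Repeated squaring mod 5: 4^1 ≡ 4; 4^2 ≡ 4² = 16 ≡ 1. So 4^2 ≡ 1 (mod 5).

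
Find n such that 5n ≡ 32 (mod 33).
13

Since gcd(5, 33) = 1 divides 32, a solution exists.
Multiply both sides by the inverse of 5 mod 33:
  5^(-1) mod 33 = 20
  x ≡ 20 × 32 ≡ 640 ≡ 13 (mod 33)
Verification: 5 × 13 = 65 = 1 × 33 + 32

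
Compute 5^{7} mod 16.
13

Using successive squaring:
Binary expansion of 7: 111
Powers of 5 mod 16 (each is the square of the previous):
  5^1 ≡ 5 (mod 16)
  5^2 ≡ 5² = 25 ≡ 9 (mod 16)
  5^4 ≡ 9² = 81 ≡ 1 (mod 16)
7 = 4 + 2 + 1, so 5^7 = 5^4 × 5^2 × 5^1 ≡ 1 × 9 × 5 (mod 16)
Multiplying step by step:
  1 × 9 = 9 ≡ 9 (mod 16)
  9 × 5 = 45 ≡ 13 (mod 16)
Result: 5^7 ≡ 13 (mod 16)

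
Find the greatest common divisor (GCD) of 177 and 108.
3

Using the Euclidean algorithm:
177 = 1 × 108 + 69
108 = 1 × 69 + 39
69 = 1 × 39 + 30
39 = 1 × 30 + 9
30 = 3 × 9 + 3
9 = 3 × 3 + 0

GCD(177, 108) = 3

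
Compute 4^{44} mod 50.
6

Using successive squaring:
Binary expansion of 44: 101100
Powers of 4 mod 50 (each is the square of the previous):
  4^1 ≡ 4 (mod 50)
  4^2 ≡ 4² = 16 ≡ 16 (mod 50)
  4^4 ≡ 16² = 256 ≡ 6 (mod 50)
  4^8 ≡ 6² = 36 ≡ 36 (mod 50)
  4^16 ≡ 36² = 1296 ≡ 46 (mod 50)
  4^32 ≡ 46² = 2116 ≡ 16 (mod 50)
44 = 32 + 8 + 4, so 4^44 = 4^32 × 4^8 × 4^4 ≡ 16 × 36 × 6 (mod 50)
Multiplying step by step:
  16 × 36 = 576 ≡ 26 (mod 50)
  26 × 6 = 156 ≡ 6 (mod 50)
Result: 4^44 ≡ 6 (mod 50)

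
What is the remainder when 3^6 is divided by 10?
6 = 4 + 2 (binary 110). Repeated squaring mod 10: 3^1 ≡ 3; 3^2 ≡ 3² = 9 ≡ 9; 3^4 ≡ 9² = 81 ≡ 1. Multiply: 3^6 = 3^4 × 3^2 ≡ 1 × 9 (mod 10): 1 × 9 = 9 ≡ 9. So 3^6 ≡ 9 (mod 10).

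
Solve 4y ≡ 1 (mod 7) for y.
2

Using Extended Euclidean Algorithm:
gcd(4, 7) = 1
Bezout coefficients: 4 × 2 + 7 × -1 = 1
So 4 × 2 ≡ 1 (mod 7)
The inverse is 2 mod 7 = 2
Verification: 4 × 2 = 8 = 1 × 7 + 1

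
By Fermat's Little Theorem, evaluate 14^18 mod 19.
By Fermat's Little Theorem, 14^{18} ≡ 1 (mod 19) since 19 is prime and gcd(14, 19) = 1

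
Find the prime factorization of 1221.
3 × 11 × 37

Divide by primes starting from smallest:
1221 ÷ 3 = 407
407 ÷ 11 = 37
37 ÷ 37 = 1

1221 = 3 × 11 × 37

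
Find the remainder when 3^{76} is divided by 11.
By Fermat: 3^{10} ≡ 1 (mod 11). 76 = 7×10 + 6. So 3^{76} ≡ 3^{6} ≡ 3 (mod 11)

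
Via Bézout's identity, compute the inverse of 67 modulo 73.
Extended GCD: 67(12) + 73(-11) = 1. So 67^(-1) ≡ 12 ≡ 12 (mod 73). Verify: 67 × 12 = 804 ≡ 1 (mod 73)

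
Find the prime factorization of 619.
619

Divide by primes starting from smallest:
619 ÷ 619 = 1

619 = 619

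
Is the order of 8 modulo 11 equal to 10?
Yes, ord_11(8) = 10.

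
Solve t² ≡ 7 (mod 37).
The square roots of 7 mod 37 are 9 and 28. Verify: 9² = 81 ≡ 7 (mod 37)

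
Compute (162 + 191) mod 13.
2

(162 + 191) = 353
353 mod 13 = 2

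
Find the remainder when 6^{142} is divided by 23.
By Fermat: 6^{22} ≡ 1 (mod 23). 142 = 6×22 + 10. So 6^{142} ≡ 6^{10} ≡ 4 (mod 23)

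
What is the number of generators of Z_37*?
Number of primitive roots mod 37 = φ(36) = 12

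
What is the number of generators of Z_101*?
Number of primitive roots mod 101 = φ(100) = 40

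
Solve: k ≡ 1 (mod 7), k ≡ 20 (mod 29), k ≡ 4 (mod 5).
M = 7 × 29 × 5 = 1015. M₁ = 145, y₁ ≡ 3 (mod 7). M₂ = 35, y₂ ≡ 5 (mod 29). M₃ = 203, y₃ ≡ 2 (mod 5). k = 1×145×3 + 20×35×5 + 4×203×2 ≡ 484 (mod 1015)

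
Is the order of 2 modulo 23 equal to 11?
Yes, ord_23(2) = 11.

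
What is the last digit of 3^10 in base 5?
10 = 8 + 2 (binary 1010). Repeated squaring mod 5: 3^1 ≡ 3; 3^2 ≡ 3² = 9 ≡ 4; 3^4 ≡ 4² = 16 ≡ 1; 3^8 ≡ 1² = 1 ≡ 1. Multiply: 3^10 = 3^8 × 3^2 ≡ 1 × 4 (mod 5): 1 × 4 = 4 ≡ 4. So 3^10 ≡ 4 (mod 5).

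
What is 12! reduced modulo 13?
By Wilson's theorem, (12)! ≡ -1 ≡ 12 (mod 13)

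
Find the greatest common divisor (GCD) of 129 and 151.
1

Using the Euclidean algorithm:
129 = 0 × 151 + 129
151 = 1 × 129 + 22
129 = 5 × 22 + 19
22 = 1 × 19 + 3
19 = 6 × 3 + 1
3 = 3 × 1 + 0

GCD(129, 151) = 1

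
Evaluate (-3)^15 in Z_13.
Using Fermat: (-3)^{12} ≡ 1 (mod 13). 15 ≡ 3 (mod 12). So (-3)^{15} ≡ (-3)^{3} ≡ 12 (mod 13)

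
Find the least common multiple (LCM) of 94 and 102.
4794

First find GCD(94, 102) using the Euclidean algorithm:
94 = 0 × 102 + 94
102 = 1 × 94 + 8
94 = 11 × 8 + 6
8 = 1 × 6 + 2
6 = 3 × 2 + 0
GCD(94, 102) = 2

LCM formula: LCM(a, b) = (a × b) / GCD(a, b)
LCM(94, 102) = (94 × 102) / 2
LCM(94, 102) = 9588 / 2
LCM(94, 102) = 4794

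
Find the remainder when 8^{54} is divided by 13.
By Fermat: 8^{12} ≡ 1 (mod 13). 54 = 4×12 + 6. So 8^{54} ≡ 8^{6} ≡ 12 (mod 13)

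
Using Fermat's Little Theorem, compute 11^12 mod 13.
By Fermat's Little Theorem, 11^{12} ≡ 1 (mod 13) since 13 is prime and gcd(11, 13) = 1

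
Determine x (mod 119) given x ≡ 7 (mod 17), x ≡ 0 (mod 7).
7

Using the Chinese Remainder Theorem:
M = product of moduli = 119
For equation 1: M_1 = 7, 7 ≡ 7 (mod 17), inverse of 7 mod 17 is 5 (check: 7 × 5 = 35 ≡ 1 (mod 17))
For equation 2: M_2 = 17, 17 ≡ 3 (mod 7), inverse of 17 mod 7 is 5 (check: 3 × 5 = 15 ≡ 1 (mod 7))
Combine: x ≡ Σ r_i×M_i×(M_i⁻¹ mod m_i) = 7×7×5 + 0×17×5 = 245 + 0 = 245
245 mod 119 = 7
x ≡ 7 (mod 119)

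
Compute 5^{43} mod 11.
4

Using successive squaring:
Binary expansion of 43: 101011
Powers of 5 mod 11 (each is the square of the previous):
  5^1 ≡ 5 (mod 11)
  5^2 ≡ 5² = 25 ≡ 3 (mod 11)
  5^4 ≡ 3² = 9 ≡ 9 (mod 11)
  5^8 ≡ 9² = 81 ≡ 4 (mod 11)
  5^16 ≡ 4² = 16 ≡ 5 (mod 11)
  5^32 ≡ 5² = 25 ≡ 3 (mod 11)
43 = 32 + 8 + 2 + 1, so 5^43 = 5^32 × 5^8 × 5^2 × 5^1 ≡ 3 × 4 × 3 × 5 (mod 11)
Multiplying step by step:
  3 × 4 = 12 ≡ 1 (mod 11)
  1 × 3 = 3 ≡ 3 (mod 11)
  3 × 5 = 15 ≡ 4 (mod 11)
Result: 5^43 ≡ 4 (mod 11)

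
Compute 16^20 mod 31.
Using repeated squaring. 20 = 16 + 4 (binary 10100). Repeated squaring mod 31: 16^1 ≡ 16; 16^2 ≡ 16² = 256 ≡ 8; 16^4 ≡ 8² = 64 ≡ 2; 16^8 ≡ 2² = 4 ≡ 4; 16^16 ≡ 4² = 16 ≡ 16. Multiply: 16^20 = 16^16 × 16^4 ≡ 16 × 2 (mod 31): 16 × 2 = 32 ≡ 1. So 16^20 ≡ 1 (mod 31).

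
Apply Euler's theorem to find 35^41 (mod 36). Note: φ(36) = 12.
By Euler: 35^{12} ≡ 1 (mod 36) since gcd(35, 36) = 1. 41 = 3×12 + 5. So 35^{41} ≡ 35^{5} ≡ 35 (mod 36)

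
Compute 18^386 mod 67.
Using Fermat: 18^{66} ≡ 1 (mod 67). 386 ≡ 56 (mod 66). So 18^{386} ≡ 18^{56} ≡ 4 (mod 67)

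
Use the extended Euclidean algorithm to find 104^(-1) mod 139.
Extended GCD: 104(-4) + 139(3) = 1. So 104^(-1) ≡ 135 ≡ 135 (mod 139). Verify: 104 × 135 = 14040 ≡ 1 (mod 139)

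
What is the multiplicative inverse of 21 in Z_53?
21^(-1) ≡ 48 (mod 53). Verification: 21 × 48 = 1008 ≡ 1 (mod 53)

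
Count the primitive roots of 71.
24

The number of primitive roots modulo p is φ(p-1) = φ(70)
φ(70) = 24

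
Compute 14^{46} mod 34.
2

Using successive squaring:
Binary expansion of 46: 101110
Powers of 14 mod 34 (each is the square of the previous):
  14^1 ≡ 14 (mod 34)
  14^2 ≡ 14² = 196 ≡ 26 (mod 34)
  14^4 ≡ 26² = 676 ≡ 30 (mod 34)
  14^8 ≡ 30² = 900 ≡ 16 (mod 34)
  14^16 ≡ 16² = 256 ≡ 18 (mod 34)
  14^32 ≡ 18² = 324 ≡ 18 (mod 34)
46 = 32 + 8 + 4 + 2, so 14^46 = 14^32 × 14^8 × 14^4 × 14^2 ≡ 18 × 16 × 30 × 26 (mod 34)
Multiplying step by step:
  18 × 16 = 288 ≡ 16 (mod 34)
  16 × 30 = 480 ≡ 4 (mod 34)
  4 × 26 = 104 ≡ 2 (mod 34)
Result: 14^46 ≡ 2 (mod 34)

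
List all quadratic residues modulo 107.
QRs mod 107: {1, 3, 4, 9, 10, 11, 12, 13, 14, 16, 19, 23, 25, 27, 29, 30, 33, 34, 35, 36, 37, 39, 40, 41, 42, 44, 47, 48, 49, 52, 53, 56, 57, 61, 62, 64, 69, 75, 76, 79, 81, 83, 85, 86, 87, 89, 90, 92, 99, 100, 101, 102, 105}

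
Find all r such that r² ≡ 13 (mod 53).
The square roots of 13 mod 53 are 15 and 38. Verify: 15² = 225 ≡ 13 (mod 53)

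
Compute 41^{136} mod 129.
121

Using successive squaring:
Binary expansion of 136: 10001000
Powers of 41 mod 129 (each is the square of the previous):
  41^1 ≡ 41 (mod 129)
  41^2 ≡ 41² = 1681 ≡ 4 (mod 129)
  41^4 ≡ 4² = 16 ≡ 16 (mod 129)
  41^8 ≡ 16² = 256 ≡ 127 (mod 129)
  41^16 ≡ 127² = 16129 ≡ 4 (mod 129)
  41^32 ≡ 4² = 16 ≡ 16 (mod 129)
  41^64 ≡ 16² = 256 ≡ 127 (mod 129)
  41^128 ≡ 127² = 16129 ≡ 4 (mod 129)
136 = 128 + 8, so 41^136 = 41^128 × 41^8 ≡ 4 × 127 (mod 129)
Multiplying step by step:
  4 × 127 = 508 ≡ 121 (mod 129)
Result: 41^136 ≡ 121 (mod 129)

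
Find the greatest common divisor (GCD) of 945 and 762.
3

Using the Euclidean algorithm:
945 = 1 × 762 + 183
762 = 4 × 183 + 30
183 = 6 × 30 + 3
30 = 10 × 3 + 0

GCD(945, 762) = 3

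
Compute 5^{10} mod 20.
5

Using successive squaring:
Binary expansion of 10: 1010
Powers of 5 mod 20 (each is the square of the previous):
  5^1 ≡ 5 (mod 20)
  5^2 ≡ 5² = 25 ≡ 5 (mod 20)
  5^4 ≡ 5² = 25 ≡ 5 (mod 20)
  5^8 ≡ 5² = 25 ≡ 5 (mod 20)
10 = 8 + 2, so 5^10 = 5^8 × 5^2 ≡ 5 × 5 (mod 20)
Multiplying step by step:
  5 × 5 = 25 ≡ 5 (mod 20)
Result: 5^10 ≡ 5 (mod 20)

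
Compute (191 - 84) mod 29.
20

(191 - 84) = 107
107 mod 29 = 20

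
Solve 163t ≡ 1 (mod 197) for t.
163^(-1) ≡ 168 (mod 197). Verification: 163 × 168 = 27384 ≡ 1 (mod 197)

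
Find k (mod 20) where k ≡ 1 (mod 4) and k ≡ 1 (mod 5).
M = 4 × 5 = 20. M₁ = 5, y₁ ≡ 1 (mod 4). M₂ = 4, y₂ ≡ 4 (mod 5). k = 1×5×1 + 1×4×4 ≡ 1 (mod 20)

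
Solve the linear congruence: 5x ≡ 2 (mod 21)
13

Since gcd(5, 21) = 1 divides 2, a solution exists.
Multiply both sides by the inverse of 5 mod 21:
  5^(-1) mod 21 = 17
  x ≡ 17 × 2 ≡ 34 ≡ 13 (mod 21)
Verification: 5 × 13 = 65 = 3 × 21 + 2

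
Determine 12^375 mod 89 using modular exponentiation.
Using Fermat: 12^{88} ≡ 1 (mod 89). 375 ≡ 23 (mod 88). So 12^{375} ≡ 12^{23} ≡ 52 (mod 89)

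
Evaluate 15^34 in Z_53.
Using repeated squaring. 34 = 32 + 2 (binary 100010). Repeated squaring mod 53: 15^1 ≡ 15; 15^2 ≡ 15² = 225 ≡ 13; 15^4 ≡ 13² = 169 ≡ 10; 15^8 ≡ 10² = 100 ≡ 47; 15^16 ≡ 47² = 2209 ≡ 36; 15^32 ≡ 36² = 1296 ≡ 24. Multiply: 15^34 = 15^32 × 15^2 ≡ 24 × 13 (mod 53): 24 × 13 = 312 ≡ 47. So 15^34 ≡ 47 (mod 53).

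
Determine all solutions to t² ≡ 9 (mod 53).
The square roots of 9 mod 53 are 50 and 3. Verify: 50² = 2500 ≡ 9 (mod 53)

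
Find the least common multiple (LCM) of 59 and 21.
1239

First find GCD(59, 21) using the Euclidean algorithm:
59 = 2 × 21 + 17
21 = 1 × 17 + 4
17 = 4 × 4 + 1
4 = 4 × 1 + 0
GCD(59, 21) = 1

LCM formula: LCM(a, b) = (a × b) / GCD(a, b)
LCM(59, 21) = (59 × 21) / 1
LCM(59, 21) = 1239 / 1
LCM(59, 21) = 1239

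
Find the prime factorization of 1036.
2^2 × 7 × 37

Divide by primes starting from smallest:
1036 ÷ 2 = 518
518 ÷ 2 = 259
259 ÷ 7 = 37
37 ÷ 37 = 1

1036 = 2^2 × 7 × 37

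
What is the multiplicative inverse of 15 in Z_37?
15^(-1) ≡ 5 (mod 37). Verification: 15 × 5 = 75 ≡ 1 (mod 37)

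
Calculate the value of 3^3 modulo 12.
3 = 2 + 1 (binary 11). Repeated squaring mod 12: 3^1 ≡ 3; 3^2 ≡ 3² = 9 ≡ 9. Multiply: 3^3 = 3^2 × 3^1 ≡ 9 × 3 (mod 12): 9 × 3 = 27 ≡ 3. So 3^3 ≡ 3 (mod 12).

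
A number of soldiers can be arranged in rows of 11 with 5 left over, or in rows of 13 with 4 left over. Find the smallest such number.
M = 11 × 13 = 143. M₁ = 13, y₁ ≡ 6 (mod 11). M₂ = 11, y₂ ≡ 6 (mod 13). t = 5×13×6 + 4×11×6 ≡ 82 (mod 143). The smallest positive such number is 82.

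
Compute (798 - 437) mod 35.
11

(798 - 437) = 361
361 mod 35 = 11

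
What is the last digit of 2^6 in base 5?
6 = 4 + 2 (binary 110). Repeated squaring mod 5: 2^1 ≡ 2; 2^2 ≡ 2² = 4 ≡ 4; 2^4 ≡ 4² = 16 ≡ 1. Multiply: 2^6 = 2^4 × 2^2 ≡ 1 × 4 (mod 5): 1 × 4 = 4 ≡ 4. So 2^6 ≡ 4 (mod 5).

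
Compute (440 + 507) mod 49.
16

(440 + 507) = 947
947 mod 49 = 16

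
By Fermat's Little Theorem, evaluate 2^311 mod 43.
By Fermat: 2^{42} ≡ 1 (mod 43). 311 = 7×42 + 17. So 2^{311} ≡ 2^{17} ≡ 8 (mod 43)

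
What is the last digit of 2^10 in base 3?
10 = 8 + 2 (binary 1010). Repeated squaring mod 3: 2^1 ≡ 2; 2^2 ≡ 2² = 4 ≡ 1; 2^4 ≡ 1² = 1 ≡ 1; 2^8 ≡ 1² = 1 ≡ 1. Multiply: 2^10 = 2^8 × 2^2 ≡ 1 × 1 (mod 3): 1 × 1 = 1 ≡ 1. So 2^10 ≡ 1 (mod 3).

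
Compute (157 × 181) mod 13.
12

(157 × 181) = 28417
28417 mod 13 = 12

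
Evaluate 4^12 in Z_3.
Using Fermat: 4^{2} ≡ 1 (mod 3). 12 ≡ 0 (mod 2). So 4^{12} ≡ 4^{0} ≡ 1 (mod 3)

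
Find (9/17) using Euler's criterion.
(9/17) = 9^{8} mod 17 = 1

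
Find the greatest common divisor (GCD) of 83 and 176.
1

Using the Euclidean algorithm:
83 = 0 × 176 + 83
176 = 2 × 83 + 10
83 = 8 × 10 + 3
10 = 3 × 3 + 1
3 = 3 × 1 + 0

GCD(83, 176) = 1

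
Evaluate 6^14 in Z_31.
Using repeated squaring. 14 = 8 + 4 + 2 (binary 1110). Repeated squaring mod 31: 6^1 ≡ 6; 6^2 ≡ 6² = 36 ≡ 5; 6^4 ≡ 5² = 25 ≡ 25; 6^8 ≡ 25² = 625 ≡ 5. Multiply: 6^14 = 6^8 × 6^4 × 6^2 ≡ 5 × 25 × 5 (mod 31): 5 × 25 = 125 ≡ 1; 1 × 5 = 5 ≡ 5. So 6^14 ≡ 5 (mod 31).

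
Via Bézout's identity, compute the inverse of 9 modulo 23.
Extended GCD: 9(-5) + 23(2) = 1. So 9^(-1) ≡ 18 ≡ 18 (mod 23). Verify: 9 × 18 = 162 ≡ 1 (mod 23)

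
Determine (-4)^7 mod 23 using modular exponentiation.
(-4) ≡ 19 (mod 23). 7 = 4 + 2 + 1 (binary 111). Repeated squaring mod 23: 19^1 ≡ 19; 19^2 ≡ 19² = 361 ≡ 16; 19^4 ≡ 16² = 256 ≡ 3. Multiply: (-4)^7 ≡ 19^4 × 19^2 × 19^1 ≡ 3 × 16 × 19 (mod 23): 3 × 16 = 48 ≡ 2; 2 × 19 = 38 ≡ 15. So (-4)^7 ≡ 15 (mod 23).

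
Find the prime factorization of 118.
2 × 59

Divide by primes starting from smallest:
118 ÷ 2 = 59
59 ÷ 59 = 1

118 = 2 × 59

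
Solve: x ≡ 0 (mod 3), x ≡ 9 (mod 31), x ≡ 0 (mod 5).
M = 3 × 31 × 5 = 465. M₁ = 155, y₁ ≡ 2 (mod 3). M₂ = 15, y₂ ≡ 29 (mod 31). M₃ = 93, y₃ ≡ 2 (mod 5). x = 0×155×2 + 9×15×29 + 0×93×2 ≡ 195 (mod 465)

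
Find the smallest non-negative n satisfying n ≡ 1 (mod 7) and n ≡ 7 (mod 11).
M = 7 × 11 = 77. M₁ = 11, y₁ ≡ 2 (mod 7). M₂ = 7, y₂ ≡ 8 (mod 11). n = 1×11×2 + 7×7×8 ≡ 29 (mod 77)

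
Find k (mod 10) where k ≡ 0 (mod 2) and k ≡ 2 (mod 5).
M = 2 × 5 = 10. M₁ = 5, y₁ ≡ 1 (mod 2). M₂ = 2, y₂ ≡ 3 (mod 5). k = 0×5×1 + 2×2×3 ≡ 2 (mod 10)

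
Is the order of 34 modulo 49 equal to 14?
Yes, ord_49(34) = 14.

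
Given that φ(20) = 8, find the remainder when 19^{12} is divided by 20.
By Euler: 19^{8} ≡ 1 (mod 20) since gcd(19, 20) = 1. 12 = 1×8 + 4. So 19^{12} ≡ 19^{4} ≡ 1 (mod 20)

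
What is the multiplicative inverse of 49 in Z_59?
49^(-1) ≡ 53 (mod 59). Verification: 49 × 53 = 2597 ≡ 1 (mod 59)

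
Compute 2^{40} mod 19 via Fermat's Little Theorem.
16

By Fermat's Little Theorem, a^(p-1) ≡ 1 (mod p) for prime p and gcd(a, p) = 1
Here p = 19, so 2^18 ≡ 1 (mod 19)
We can reduce the exponent: 40 mod 18 = 4
So 2^40 ≡ 2^4 (mod 19)
Computing: 2^4 mod 19 = 16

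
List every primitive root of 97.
Primitive roots mod 97: {5, 7, 10, 13, 14, 15, 17, 21, 23, 26, 29, 37, 38, 39, 40, 41, 56, 57, 58, 59, 60, 68, 71, 74, 76, 80, 82, 83, 84, 87, 90, 92}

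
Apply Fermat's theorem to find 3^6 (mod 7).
By Fermat's Little Theorem, 3^{6} ≡ 1 (mod 7) since 7 is prime and gcd(3, 7) = 1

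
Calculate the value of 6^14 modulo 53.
Using repeated squaring. 14 = 8 + 4 + 2 (binary 1110). Repeated squaring mod 53: 6^1 ≡ 6; 6^2 ≡ 6² = 36 ≡ 36; 6^4 ≡ 36² = 1296 ≡ 24; 6^8 ≡ 24² = 576 ≡ 46. Multiply: 6^14 = 6^8 × 6^4 × 6^2 ≡ 46 × 24 × 36 (mod 53): 46 × 24 = 1104 ≡ 44; 44 × 36 = 1584 ≡ 47. So 6^14 ≡ 47 (mod 53).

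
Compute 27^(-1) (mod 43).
27^(-1) ≡ 8 (mod 43). Verification: 27 × 8 = 216 ≡ 1 (mod 43)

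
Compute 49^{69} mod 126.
91

Using successive squaring:
Binary expansion of 69: 1000101
Powers of 49 mod 126 (each is the square of the previous):
  49^1 ≡ 49 (mod 126)
  49^2 ≡ 49² = 2401 ≡ 7 (mod 126)
  49^4 ≡ 7² = 49 ≡ 49 (mod 126)
  49^8 ≡ 49² = 2401 ≡ 7 (mod 126)
  49^16 ≡ 7² = 49 ≡ 49 (mod 126)
  49^32 ≡ 49² = 2401 ≡ 7 (mod 126)
  49^64 ≡ 7² = 49 ≡ 49 (mod 126)
69 = 64 + 4 + 1, so 49^69 = 49^64 × 49^4 × 49^1 ≡ 49 × 49 × 49 (mod 126)
Multiplying step by step:
  49 × 49 = 2401 ≡ 7 (mod 126)
  7 × 49 = 343 ≡ 91 (mod 126)
Result: 49^69 ≡ 91 (mod 126)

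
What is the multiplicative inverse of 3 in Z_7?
5

Using Extended Euclidean Algorithm:
gcd(3, 7) = 1
Bezout coefficients: 3 × -2 + 7 × 1 = 1
So 3 × -2 ≡ 1 (mod 7)
The inverse is -2 mod 7 = 5
Verification: 3 × 5 = 15 = 2 × 7 + 1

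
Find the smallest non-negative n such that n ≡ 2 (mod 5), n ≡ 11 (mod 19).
87

Using the Chinese Remainder Theorem:
M = product of moduli = 95
For equation 1: M_1 = 19, 19 ≡ 4 (mod 5), inverse of 19 mod 5 is 4 (check: 4 × 4 = 16 ≡ 1 (mod 5))
For equation 2: M_2 = 5, 5 ≡ 5 (mod 19), inverse of 5 mod 19 is 4 (check: 5 × 4 = 20 ≡ 1 (mod 19))
Combine: n ≡ Σ r_i×M_i×(M_i⁻¹ mod m_i) = 2×19×4 + 11×5×4 = 152 + 220 = 372
372 mod 95 = 87
n ≡ 87 (mod 95)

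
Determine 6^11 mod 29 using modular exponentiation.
Using repeated squaring. 11 = 8 + 2 + 1 (binary 1011). Repeated squaring mod 29: 6^1 ≡ 6; 6^2 ≡ 6² = 36 ≡ 7; 6^4 ≡ 7² = 49 ≡ 20; 6^8 ≡ 20² = 400 ≡ 23. Multiply: 6^11 = 6^8 × 6^2 × 6^1 ≡ 23 × 7 × 6 (mod 29): 23 × 7 = 161 ≡ 16; 16 × 6 = 96 ≡ 9. So 6^11 ≡ 9 (mod 29).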